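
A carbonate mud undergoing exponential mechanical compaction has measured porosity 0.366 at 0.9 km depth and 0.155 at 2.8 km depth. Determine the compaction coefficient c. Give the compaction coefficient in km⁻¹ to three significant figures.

Athy: φ(Z) = φ₀ e^(−cZ) ⇒ φ₁/φ₂ = e^{c(Z₂−Z₁)} ⇒ c = ln(φ₁/φ₂)/(Z₂−Z₁)
c = ln(0.366/0.155) / (2.8 − 0.9) = ln(2.361) / 1.9 = 0.8592 / 1.9 = 0.4522 km⁻¹

0.452 km⁻¹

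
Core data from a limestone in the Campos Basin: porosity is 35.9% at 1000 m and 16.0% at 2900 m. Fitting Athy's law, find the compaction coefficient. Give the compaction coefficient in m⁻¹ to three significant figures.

0.000425 m⁻¹

Working in km (1 km = 1000 m; c in km⁻¹ = c in m⁻¹ × 1000):
Athy: phi(z) = phi₀ e^(−cz) ⇒ phi₁/phi₂ = e^{c(z₂−z₁)} ⇒ c = ln(phi₁/phi₂)/(z₂−z₁)
c = ln(0.359/0.16) / (2.9 − 1) = ln(2.244) / 1.9 = 0.8081 / 1.9 = 0.4253 km⁻¹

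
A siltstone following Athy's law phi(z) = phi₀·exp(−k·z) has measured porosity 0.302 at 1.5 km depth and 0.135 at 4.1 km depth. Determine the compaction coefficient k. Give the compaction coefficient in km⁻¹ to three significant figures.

Athy: phi(z) = phi₀ e^(−kz) ⇒ phi₁/phi₂ = e^{k(z₂−z₁)} ⇒ k = ln(phi₁/phi₂)/(z₂−z₁)
k = ln(0.302/0.135) / (4.1 − 1.5) = ln(2.237) / 2.6 = 0.8052 / 2.6 = 0.3097 km⁻¹

0.310 km⁻¹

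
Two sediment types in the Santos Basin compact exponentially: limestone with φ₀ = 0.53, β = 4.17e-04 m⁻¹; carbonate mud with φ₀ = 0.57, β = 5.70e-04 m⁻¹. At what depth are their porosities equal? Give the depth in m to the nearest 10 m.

Working in km (1 km = 1000 m; β in km⁻¹ = β in m⁻¹ × 1000):
Set φ₀ₐ e^(−βₐd) = φ₀ᵦ e^(−βᵦd) ⇒ ln(φ₀ₐ/φ₀ᵦ) = (βₐ − βᵦ)·d
d = ln(0.53/0.57) / (0.417 − 0.57) = -0.0728 / -0.153 = 0.476 km

480 m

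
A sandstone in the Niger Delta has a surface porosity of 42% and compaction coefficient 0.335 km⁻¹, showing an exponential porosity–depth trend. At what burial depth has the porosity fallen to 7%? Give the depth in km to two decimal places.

5.35 km

Invert Athy's law: z = ln(φ₀/φ) / c
z = ln(0.42/0.07) / 0.335 = ln(6) / 0.335 = 1.7918 / 0.335 = 5.349 km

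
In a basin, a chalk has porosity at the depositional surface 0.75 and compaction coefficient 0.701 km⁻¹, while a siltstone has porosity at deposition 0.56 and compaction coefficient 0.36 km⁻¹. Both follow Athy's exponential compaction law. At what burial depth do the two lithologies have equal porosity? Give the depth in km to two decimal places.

Set phi₀ₐ e^(−kₐd) = phi₀ᵦ e^(−kᵦd) ⇒ ln(phi₀ₐ/phi₀ᵦ) = (kₐ − kᵦ)·d
d = ln(0.75/0.56) / (0.701 − 0.36) = 0.2921 / 0.341 = 0.857 km

0.86 km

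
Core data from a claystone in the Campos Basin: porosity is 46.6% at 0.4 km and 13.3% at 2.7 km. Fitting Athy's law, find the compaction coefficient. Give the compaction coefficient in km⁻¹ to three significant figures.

Athy: phi(z) = phi₀ e^(−βz) ⇒ phi₁/phi₂ = e^{β(z₂−z₁)} ⇒ β = ln(phi₁/phi₂)/(z₂−z₁)
β = ln(0.466/0.133) / (2.7 − 0.4) = ln(3.504) / 2.3 = 1.2538 / 2.3 = 0.5451 km⁻¹

0.545 km⁻¹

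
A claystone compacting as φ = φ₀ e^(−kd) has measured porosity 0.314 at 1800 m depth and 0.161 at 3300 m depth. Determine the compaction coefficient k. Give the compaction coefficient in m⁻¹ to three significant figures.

Working in km (1 km = 1000 m; k in km⁻¹ = k in m⁻¹ × 1000):
Athy: φ(d) = φ₀ e^(−kd) ⇒ φ₁/φ₂ = e^{k(d₂−d₁)} ⇒ k = ln(φ₁/φ₂)/(d₂−d₁)
k = ln(0.314/0.161) / (3.3 − 1.8) = ln(1.95) / 1.5 = 0.6680 / 1.5 = 0.4453 km⁻¹

0.000445 m⁻¹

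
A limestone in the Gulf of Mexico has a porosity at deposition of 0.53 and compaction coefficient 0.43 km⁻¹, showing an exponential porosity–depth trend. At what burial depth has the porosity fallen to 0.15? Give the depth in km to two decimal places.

2.94 km

Invert Athy's law: z = ln(phi₀/phi) / β
z = ln(0.53/0.15) / 0.43 = ln(3.533) / 0.43 = 1.2622 / 0.43 = 2.935 km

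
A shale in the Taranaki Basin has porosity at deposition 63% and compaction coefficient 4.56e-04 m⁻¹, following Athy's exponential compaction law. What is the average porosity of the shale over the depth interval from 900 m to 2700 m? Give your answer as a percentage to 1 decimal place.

Working in km (1 km = 1000 m; β in km⁻¹ = β in m⁻¹ × 1000):
⟨n⟩ = (1/(d₂−d₁)) ∫ n₀ e^(−βd) dd = n₀·(e^(−β·d₁) − e^(−β·d₂)) / (β·(d₂−d₁))
e^(−0.456×0.9) = 0.6634; e^(−0.456×2.7) = 0.2919
⟨n⟩ = 0.63 × (0.6634 − 0.2919) / (0.456 × 1.8) = 0.63 × 0.4525 = 0.2851

28.5%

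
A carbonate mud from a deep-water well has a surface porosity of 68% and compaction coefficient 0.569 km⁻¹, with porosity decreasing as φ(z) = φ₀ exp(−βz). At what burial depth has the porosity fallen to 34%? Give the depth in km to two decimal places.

Invert Athy's law: z = ln(φ₀/φ) / β
z = ln(0.68/0.34) / 0.569 = ln(2) / 0.569 = 0.6931 / 0.569 = 1.218 km

1.22 km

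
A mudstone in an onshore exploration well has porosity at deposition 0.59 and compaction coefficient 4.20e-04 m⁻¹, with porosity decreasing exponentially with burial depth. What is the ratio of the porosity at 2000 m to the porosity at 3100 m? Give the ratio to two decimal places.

1.59

Working in km (1 km = 1000 m; k in km⁻¹ = k in m⁻¹ × 1000):
phi(Z₁)/phi(Z₂) = e^(−k·Z₁)/e^(−k·Z₂) = e^{k(Z₂−Z₁)}
= exp(0.42 × 1.1) = exp(0.462) = 1.5872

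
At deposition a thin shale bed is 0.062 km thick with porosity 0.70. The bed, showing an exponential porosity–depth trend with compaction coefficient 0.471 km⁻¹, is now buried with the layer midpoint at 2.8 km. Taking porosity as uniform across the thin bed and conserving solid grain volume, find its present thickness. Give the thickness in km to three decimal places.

0.023 km

Porosity at 2.8 km: n = 0.7·exp(−0.471×2.8) = 0.1872
Solid-volume conservation: h(1−n) = h₀(1−n₀) ⇒ h = h₀·(1−n₀)/(1−n)
h = 0.062 × (1 − 0.7)/(1 − 0.1872) = 0.062 × 0.3691 = 0.0229 km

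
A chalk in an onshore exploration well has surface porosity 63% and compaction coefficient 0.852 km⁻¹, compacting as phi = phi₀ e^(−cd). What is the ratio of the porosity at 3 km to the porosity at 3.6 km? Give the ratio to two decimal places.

phi(d₁)/phi(d₂) = e^(−c·d₁)/e^(−c·d₂) = e^{c(d₂−d₁)}
= exp(0.852 × 0.6) = exp(0.5112) = 1.6673

1.67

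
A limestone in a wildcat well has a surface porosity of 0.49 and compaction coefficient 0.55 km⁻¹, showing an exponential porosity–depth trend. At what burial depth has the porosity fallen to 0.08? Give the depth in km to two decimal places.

Invert Athy's law: z = ln(φ₀/φ) / β
z = ln(0.49/0.08) / 0.55 = ln(6.125) / 0.55 = 1.8124 / 0.55 = 3.295 km

3.30 km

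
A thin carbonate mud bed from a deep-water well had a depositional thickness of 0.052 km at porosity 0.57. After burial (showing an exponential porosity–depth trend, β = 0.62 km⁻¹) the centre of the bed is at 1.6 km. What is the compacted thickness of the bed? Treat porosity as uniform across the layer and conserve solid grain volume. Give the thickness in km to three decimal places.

0.028 km

Porosity at 1.6 km: phi = 0.57·exp(−0.62×1.6) = 0.2114
Solid-volume conservation: h(1−phi) = h₀(1−phi₀) ⇒ h = h₀·(1−phi₀)/(1−phi)
h = 0.052 × (1 − 0.57)/(1 − 0.2114) = 0.052 × 0.5453 = 0.0284 km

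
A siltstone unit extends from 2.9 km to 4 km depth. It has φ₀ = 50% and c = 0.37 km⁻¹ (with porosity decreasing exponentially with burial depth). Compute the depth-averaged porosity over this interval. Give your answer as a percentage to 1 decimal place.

14.0%

⟨φ⟩ = (1/(Z₂−Z₁)) ∫ φ₀ e^(−cZ) dZ = φ₀·(e^(−c·Z₁) − e^(−c·Z₂)) / (c·(Z₂−Z₁))
e^(−0.37×2.9) = 0.3420; e^(−0.37×4) = 0.2276
⟨φ⟩ = 0.5 × (0.3420 − 0.2276) / (0.37 × 1.1) = 0.5 × 0.2809 = 0.1405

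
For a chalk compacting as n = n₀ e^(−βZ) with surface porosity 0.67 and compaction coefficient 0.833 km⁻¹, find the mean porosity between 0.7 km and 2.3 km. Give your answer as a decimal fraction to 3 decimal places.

⟨n⟩ = (1/(Z₂−Z₁)) ∫ n₀ e^(−βZ) dZ = n₀·(e^(−β·Z₁) − e^(−β·Z₂)) / (β·(Z₂−Z₁))
e^(−0.833×0.7) = 0.5582; e^(−0.833×2.3) = 0.1472
⟨n⟩ = 0.67 × (0.5582 − 0.1472) / (0.833 × 1.6) = 0.67 × 0.3083 = 0.2066

0.207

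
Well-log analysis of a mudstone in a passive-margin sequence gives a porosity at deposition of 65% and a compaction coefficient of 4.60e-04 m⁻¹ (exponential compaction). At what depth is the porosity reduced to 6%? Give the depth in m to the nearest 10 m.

Working in km (1 km = 1000 m; k in km⁻¹ = k in m⁻¹ × 1000):
Invert Athy's law: d = ln(phi₀/phi) / k
d = ln(0.65/0.06) / 0.46 = ln(10.83) / 0.46 = 2.3826 / 0.46 = 5.180 km

5180 m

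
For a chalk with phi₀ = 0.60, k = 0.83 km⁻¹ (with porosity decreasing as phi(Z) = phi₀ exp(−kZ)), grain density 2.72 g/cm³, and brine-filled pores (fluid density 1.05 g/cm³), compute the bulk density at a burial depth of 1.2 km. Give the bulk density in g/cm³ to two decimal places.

Porosity at depth: phi = 0.6·exp(−0.83×1.2) = 0.6×0.3694 = 0.2216
Bulk density: ρ_b = (1−phi)ρ_g + phi·ρ_f = 0.7784×2.72 + 0.2216×1.05
       = 2.117 + 0.233 = 2.350 g/cm³

2.35 g/cm³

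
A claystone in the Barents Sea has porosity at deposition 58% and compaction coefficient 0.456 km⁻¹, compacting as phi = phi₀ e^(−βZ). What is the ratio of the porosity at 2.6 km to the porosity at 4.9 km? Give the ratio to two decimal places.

phi(Z₁)/phi(Z₂) = e^(−β·Z₁)/e^(−β·Z₂) = e^{β(Z₂−Z₁)}
= exp(0.456 × 2.3) = exp(1.049) = 2.8542

2.85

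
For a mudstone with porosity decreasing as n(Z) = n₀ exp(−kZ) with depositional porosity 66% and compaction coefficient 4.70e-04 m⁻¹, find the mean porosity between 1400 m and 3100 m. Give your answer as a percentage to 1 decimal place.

23.5%

Working in km (1 km = 1000 m; k in km⁻¹ = k in m⁻¹ × 1000):
⟨n⟩ = (1/(Z₂−Z₁)) ∫ n₀ e^(−kZ) dZ = n₀·(e^(−k·Z₁) − e^(−k·Z₂)) / (k·(Z₂−Z₁))
e^(−0.47×1.4) = 0.5179; e^(−0.47×3.1) = 0.2329
⟨n⟩ = 0.66 × (0.5179 − 0.2329) / (0.47 × 1.7) = 0.66 × 0.3566 = 0.2354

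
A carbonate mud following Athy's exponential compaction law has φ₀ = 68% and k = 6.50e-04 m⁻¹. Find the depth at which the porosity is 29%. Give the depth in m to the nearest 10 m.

1310 m

Working in km (1 km = 1000 m; k in km⁻¹ = k in m⁻¹ × 1000):
Invert Athy's law: Z = ln(φ₀/φ) / k
Z = ln(0.68/0.29) / 0.65 = ln(2.345) / 0.65 = 0.8522 / 0.65 = 1.311 km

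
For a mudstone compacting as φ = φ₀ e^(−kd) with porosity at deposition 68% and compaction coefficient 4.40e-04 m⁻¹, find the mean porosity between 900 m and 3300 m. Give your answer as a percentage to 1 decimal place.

Working in km (1 km = 1000 m; k in km⁻¹ = k in m⁻¹ × 1000):
⟨φ⟩ = (1/(d₂−d₁)) ∫ φ₀ e^(−kd) dd = φ₀·(e^(−k·d₁) − e^(−k·d₂)) / (k·(d₂−d₁))
e^(−0.44×0.9) = 0.6730; e^(−0.44×3.3) = 0.2341
⟨φ⟩ = 0.68 × (0.6730 − 0.2341) / (0.44 × 2.4) = 0.68 × 0.4156 = 0.2826

28.3%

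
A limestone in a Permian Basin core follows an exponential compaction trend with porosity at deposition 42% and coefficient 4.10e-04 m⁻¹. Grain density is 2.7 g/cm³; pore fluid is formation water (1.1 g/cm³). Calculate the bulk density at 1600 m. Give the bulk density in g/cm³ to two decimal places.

Working in km (1 km = 1000 m; c in km⁻¹ = c in m⁻¹ × 1000):
Porosity at depth: n = 0.42·exp(−0.41×1.6) = 0.42×0.5189 = 0.2179
Bulk density: ρ_b = (1−n)ρ_g + n·ρ_f = 0.7821×2.7 + 0.2179×1.1
       = 2.112 + 0.240 = 2.351 g/cm³

2.35 g/cm³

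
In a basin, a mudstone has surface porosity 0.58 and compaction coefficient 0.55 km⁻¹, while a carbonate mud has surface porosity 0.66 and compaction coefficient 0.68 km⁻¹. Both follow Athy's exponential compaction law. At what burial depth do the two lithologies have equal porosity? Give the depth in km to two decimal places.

0.99 km

Set φ₀ₐ e^(−βₐZ) = φ₀ᵦ e^(−βᵦZ) ⇒ ln(φ₀ₐ/φ₀ᵦ) = (βₐ − βᵦ)·Z
Z = ln(0.58/0.66) / (0.55 − 0.68) = -0.1292 / -0.13 = 0.994 km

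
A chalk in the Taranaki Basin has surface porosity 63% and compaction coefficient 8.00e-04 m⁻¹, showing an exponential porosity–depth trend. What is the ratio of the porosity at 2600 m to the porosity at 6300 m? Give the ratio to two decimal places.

Working in km (1 km = 1000 m; k in km⁻¹ = k in m⁻¹ × 1000):
phi(d₁)/phi(d₂) = e^(−k·d₁)/e^(−k·d₂) = e^{k(d₂−d₁)}
= exp(0.8 × 3.7) = exp(2.96) = 19.2980

19.30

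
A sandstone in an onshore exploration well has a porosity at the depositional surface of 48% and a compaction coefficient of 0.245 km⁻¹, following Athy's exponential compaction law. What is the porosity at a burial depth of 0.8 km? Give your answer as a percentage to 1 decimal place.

39.5%

φ = φ₀·exp(−β·d) = 0.48 × exp(−0.245 × 0.8) = 0.48 × exp(−0.196)
  = 0.48 × 0.8220 = 0.3946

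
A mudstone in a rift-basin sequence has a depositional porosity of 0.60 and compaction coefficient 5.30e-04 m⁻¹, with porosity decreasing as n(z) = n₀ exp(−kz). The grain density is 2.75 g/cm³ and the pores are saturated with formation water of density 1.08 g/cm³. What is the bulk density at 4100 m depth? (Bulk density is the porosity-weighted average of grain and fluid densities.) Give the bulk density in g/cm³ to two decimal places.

Working in km (1 km = 1000 m; k in km⁻¹ = k in m⁻¹ × 1000):
Porosity at depth: n = 0.6·exp(−0.53×4.1) = 0.6×0.1138 = 0.0683
Bulk density: ρ_b = (1−n)ρ_g + n·ρ_f = 0.9317×2.75 + 0.0683×1.08
       = 2.562 + 0.074 = 2.636 g/cm³

2.64 g/cm³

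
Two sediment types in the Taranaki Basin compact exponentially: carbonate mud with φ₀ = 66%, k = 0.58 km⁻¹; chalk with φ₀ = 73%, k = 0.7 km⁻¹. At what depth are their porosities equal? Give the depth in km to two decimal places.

0.84 km

Set φ₀ₐ e^(−kₐz) = φ₀ᵦ e^(−kᵦz) ⇒ ln(φ₀ₐ/φ₀ᵦ) = (kₐ − kᵦ)·z
z = ln(0.66/0.73) / (0.58 − 0.7) = -0.1008 / -0.12 = 0.840 km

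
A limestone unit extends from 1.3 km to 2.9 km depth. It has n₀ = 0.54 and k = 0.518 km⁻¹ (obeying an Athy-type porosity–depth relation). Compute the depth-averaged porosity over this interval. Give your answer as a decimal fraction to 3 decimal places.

⟨n⟩ = (1/(z₂−z₁)) ∫ n₀ e^(−kz) dz = n₀·(e^(−k·z₁) − e^(−k·z₂)) / (k·(z₂−z₁))
e^(−0.518×1.3) = 0.5100; e^(−0.518×2.9) = 0.2226
⟨n⟩ = 0.54 × (0.5100 − 0.2226) / (0.518 × 1.6) = 0.54 × 0.3467 = 0.1872

0.187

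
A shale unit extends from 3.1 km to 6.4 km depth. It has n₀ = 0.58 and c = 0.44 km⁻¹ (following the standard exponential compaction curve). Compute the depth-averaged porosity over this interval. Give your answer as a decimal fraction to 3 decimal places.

⟨n⟩ = (1/(Z₂−Z₁)) ∫ n₀ e^(−cZ) dZ = n₀·(e^(−c·Z₁) − e^(−c·Z₂)) / (c·(Z₂−Z₁))
e^(−0.44×3.1) = 0.2556; e^(−0.44×6.4) = 0.0598
⟨n⟩ = 0.58 × (0.2556 − 0.0598) / (0.44 × 3.3) = 0.58 × 0.1348 = 0.0782

0.078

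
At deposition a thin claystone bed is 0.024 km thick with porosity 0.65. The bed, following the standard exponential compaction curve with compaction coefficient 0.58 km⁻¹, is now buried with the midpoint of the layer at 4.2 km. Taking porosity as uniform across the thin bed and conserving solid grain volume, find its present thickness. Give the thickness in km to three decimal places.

0.009 km

Porosity at 4.2 km: φ = 0.65·exp(−0.58×4.2) = 0.0569
Solid-volume conservation: h(1−φ) = h₀(1−φ₀) ⇒ h = h₀·(1−φ₀)/(1−φ)
h = 0.024 × (1 − 0.65)/(1 − 0.0569) = 0.024 × 0.3711 = 0.0089 km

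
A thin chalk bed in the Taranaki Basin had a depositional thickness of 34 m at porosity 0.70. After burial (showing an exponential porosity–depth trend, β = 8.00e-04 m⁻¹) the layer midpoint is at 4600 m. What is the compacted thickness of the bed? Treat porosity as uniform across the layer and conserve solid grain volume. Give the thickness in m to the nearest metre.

Working in km (1 km = 1000 m; β in km⁻¹ = β in m⁻¹ × 1000):
Porosity at 4.6 km: φ = 0.7·exp(−0.8×4.6) = 0.0177
Solid-volume conservation: h(1−φ) = h₀(1−φ₀) ⇒ h = h₀·(1−φ₀)/(1−φ)
h = 0.034 × (1 − 0.7)/(1 − 0.0177) = 0.034 × 0.3054 = 0.0104 km

10 m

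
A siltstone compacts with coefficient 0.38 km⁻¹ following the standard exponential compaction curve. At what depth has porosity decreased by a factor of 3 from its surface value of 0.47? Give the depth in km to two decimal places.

2.89 km

n/n₀ = 1/3 ⇒ exp(−β·z) = 1/3 ⇒ z = ln(3) / β
z = 1.0986 / 0.38 = 2.891 km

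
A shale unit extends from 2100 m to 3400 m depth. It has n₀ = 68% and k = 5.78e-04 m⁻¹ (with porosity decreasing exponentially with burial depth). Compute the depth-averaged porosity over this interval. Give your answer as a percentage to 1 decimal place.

14.2%

Working in km (1 km = 1000 m; k in km⁻¹ = k in m⁻¹ × 1000):
⟨n⟩ = (1/(Z₂−Z₁)) ∫ n₀ e^(−kZ) dZ = n₀·(e^(−k·Z₁) − e^(−k·Z₂)) / (k·(Z₂−Z₁))
e^(−0.578×2.1) = 0.2971; e^(−0.578×3.4) = 0.1401
⟨n⟩ = 0.68 × (0.2971 − 0.1401) / (0.578 × 1.3) = 0.68 × 0.2089 = 0.1420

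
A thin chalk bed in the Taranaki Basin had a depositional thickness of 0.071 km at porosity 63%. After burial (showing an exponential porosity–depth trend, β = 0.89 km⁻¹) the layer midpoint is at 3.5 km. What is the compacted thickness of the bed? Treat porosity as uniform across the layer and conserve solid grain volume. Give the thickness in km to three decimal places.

0.027 km

Porosity at 3.5 km: phi = 0.63·exp(−0.89×3.5) = 0.0280
Solid-volume conservation: h(1−phi) = h₀(1−phi₀) ⇒ h = h₀·(1−phi₀)/(1−phi)
h = 0.071 × (1 − 0.63)/(1 − 0.0280) = 0.071 × 0.3806 = 0.0270 km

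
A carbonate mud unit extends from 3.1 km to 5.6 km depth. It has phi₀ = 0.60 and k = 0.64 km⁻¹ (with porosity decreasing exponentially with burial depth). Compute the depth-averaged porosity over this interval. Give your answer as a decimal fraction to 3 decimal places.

0.041

⟨phi⟩ = (1/(z₂−z₁)) ∫ phi₀ e^(−kz) dz = phi₀·(e^(−k·z₁) − e^(−k·z₂)) / (k·(z₂−z₁))
e^(−0.64×3.1) = 0.1375; e^(−0.64×5.6) = 0.0278
⟨phi⟩ = 0.6 × (0.1375 − 0.0278) / (0.64 × 2.5) = 0.6 × 0.0686 = 0.0412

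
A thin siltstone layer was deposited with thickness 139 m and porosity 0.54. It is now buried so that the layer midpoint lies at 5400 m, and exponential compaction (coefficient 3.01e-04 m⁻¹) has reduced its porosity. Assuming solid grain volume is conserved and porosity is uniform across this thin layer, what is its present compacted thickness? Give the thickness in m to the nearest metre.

Working in km (1 km = 1000 m; c in km⁻¹ = c in m⁻¹ × 1000):
Porosity at 5.4 km: n = 0.54·exp(−0.301×5.4) = 0.1063
Solid-volume conservation: h(1−n) = h₀(1−n₀) ⇒ h = h₀·(1−n₀)/(1−n)
h = 0.139 × (1 − 0.54)/(1 − 0.1063) = 0.139 × 0.5147 = 0.0715 km

72 m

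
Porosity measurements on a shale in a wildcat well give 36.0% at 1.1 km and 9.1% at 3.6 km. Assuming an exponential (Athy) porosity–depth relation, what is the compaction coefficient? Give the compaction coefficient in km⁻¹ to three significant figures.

Athy: φ(Z) = φ₀ e^(−βZ) ⇒ φ₁/φ₂ = e^{β(Z₂−Z₁)} ⇒ β = ln(φ₁/φ₂)/(Z₂−Z₁)
β = ln(0.36/0.091) / (3.6 − 1.1) = ln(3.956) / 2.5 = 1.3752 / 2.5 = 0.5501 km⁻¹

0.550 km⁻¹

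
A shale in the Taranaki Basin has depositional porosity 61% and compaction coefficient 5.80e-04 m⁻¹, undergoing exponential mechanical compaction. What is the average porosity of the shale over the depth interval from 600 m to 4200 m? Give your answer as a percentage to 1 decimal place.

Working in km (1 km = 1000 m; β in km⁻¹ = β in m⁻¹ × 1000):
⟨phi⟩ = (1/(Z₂−Z₁)) ∫ phi₀ e^(−βZ) dZ = phi₀·(e^(−β·Z₁) − e^(−β·Z₂)) / (β·(Z₂−Z₁))
e^(−0.58×0.6) = 0.7061; e^(−0.58×4.2) = 0.0875
⟨phi⟩ = 0.61 × (0.7061 − 0.0875) / (0.58 × 3.6) = 0.61 × 0.2963 = 0.1807

18.1%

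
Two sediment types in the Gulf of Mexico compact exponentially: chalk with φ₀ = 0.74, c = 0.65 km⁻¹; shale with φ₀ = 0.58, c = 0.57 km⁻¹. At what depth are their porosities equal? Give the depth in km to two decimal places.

Set φ₀ₐ e^(−cₐz) = φ₀ᵦ e^(−cᵦz) ⇒ ln(φ₀ₐ/φ₀ᵦ) = (cₐ − cᵦ)·z
z = ln(0.74/0.58) / (0.65 − 0.57) = 0.2436 / 0.08 = 3.045 km

3.05 km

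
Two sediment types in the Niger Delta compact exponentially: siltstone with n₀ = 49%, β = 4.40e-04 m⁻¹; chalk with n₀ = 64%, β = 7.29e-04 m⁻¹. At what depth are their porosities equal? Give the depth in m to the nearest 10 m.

Working in km (1 km = 1000 m; β in km⁻¹ = β in m⁻¹ × 1000):
Set n₀ₐ e^(−βₐz) = n₀ᵦ e^(−βᵦz) ⇒ ln(n₀ₐ/n₀ᵦ) = (βₐ − βᵦ)·z
z = ln(0.49/0.64) / (0.44 − 0.729) = -0.2671 / -0.289 = 0.924 km

920 m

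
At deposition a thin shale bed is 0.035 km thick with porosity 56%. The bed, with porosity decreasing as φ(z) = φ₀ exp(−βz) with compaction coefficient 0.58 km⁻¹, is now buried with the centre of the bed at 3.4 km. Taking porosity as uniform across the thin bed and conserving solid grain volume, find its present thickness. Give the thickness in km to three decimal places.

Porosity at 3.4 km: φ = 0.56·exp(−0.58×3.4) = 0.0779
Solid-volume conservation: h(1−φ) = h₀(1−φ₀) ⇒ h = h₀·(1−φ₀)/(1−φ)
h = 0.035 × (1 − 0.56)/(1 − 0.0779) = 0.035 × 0.4772 = 0.0167 km

0.017 km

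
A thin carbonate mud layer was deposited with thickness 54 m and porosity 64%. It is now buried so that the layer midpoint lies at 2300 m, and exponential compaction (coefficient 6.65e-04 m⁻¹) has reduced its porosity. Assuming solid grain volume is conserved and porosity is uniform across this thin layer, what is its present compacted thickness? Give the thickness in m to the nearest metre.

23 m

Working in km (1 km = 1000 m; k in km⁻¹ = k in m⁻¹ × 1000):
Porosity at 2.3 km: n = 0.64·exp(−0.665×2.3) = 0.1387
Solid-volume conservation: h(1−n) = h₀(1−n₀) ⇒ h = h₀·(1−n₀)/(1−n)
h = 0.054 × (1 − 0.64)/(1 − 0.1387) = 0.054 × 0.4179 = 0.0226 km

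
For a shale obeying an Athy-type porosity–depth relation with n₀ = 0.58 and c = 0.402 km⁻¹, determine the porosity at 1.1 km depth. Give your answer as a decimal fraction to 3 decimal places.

0.373

n = n₀·exp(−c·d) = 0.58 × exp(−0.402 × 1.1) = 0.58 × exp(−0.4422)
  = 0.58 × 0.6426 = 0.3727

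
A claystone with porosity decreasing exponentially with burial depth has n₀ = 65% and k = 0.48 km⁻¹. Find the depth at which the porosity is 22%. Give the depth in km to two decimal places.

Invert Athy's law: d = ln(n₀/n) / k
d = ln(0.65/0.22) / 0.48 = ln(2.955) / 0.48 = 1.0833 / 0.48 = 2.257 km

2.26 km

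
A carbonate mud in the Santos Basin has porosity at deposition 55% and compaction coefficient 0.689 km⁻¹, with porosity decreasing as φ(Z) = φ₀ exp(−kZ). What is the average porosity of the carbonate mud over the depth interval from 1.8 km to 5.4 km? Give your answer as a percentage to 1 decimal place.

⟨φ⟩ = (1/(Z₂−Z₁)) ∫ φ₀ e^(−kZ) dZ = φ₀·(e^(−k·Z₁) − e^(−k·Z₂)) / (k·(Z₂−Z₁))
e^(−0.689×1.8) = 0.2893; e^(−0.689×5.4) = 0.0242
⟨φ⟩ = 0.55 × (0.2893 − 0.0242) / (0.689 × 3.6) = 0.55 × 0.1069 = 0.0588

5.9%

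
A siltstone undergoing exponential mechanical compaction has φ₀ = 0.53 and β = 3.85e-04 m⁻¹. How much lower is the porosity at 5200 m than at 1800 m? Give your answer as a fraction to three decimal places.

0.193

Working in km (1 km = 1000 m; β in km⁻¹ = β in m⁻¹ × 1000):
φ(1.8) = 0.53·e^(−0.385×1.8) = 0.2650
φ(5.2) = 0.53·e^(−0.385×5.2) = 0.0716
Δφ = 0.2650 − 0.0716 = 0.1935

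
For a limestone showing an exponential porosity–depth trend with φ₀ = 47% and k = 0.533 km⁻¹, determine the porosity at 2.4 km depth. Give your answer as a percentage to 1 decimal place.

13.1%

φ = φ₀·exp(−k·d) = 0.47 × exp(−0.533 × 2.4) = 0.47 × exp(−1.279)
  = 0.47 × 0.2783 = 0.1308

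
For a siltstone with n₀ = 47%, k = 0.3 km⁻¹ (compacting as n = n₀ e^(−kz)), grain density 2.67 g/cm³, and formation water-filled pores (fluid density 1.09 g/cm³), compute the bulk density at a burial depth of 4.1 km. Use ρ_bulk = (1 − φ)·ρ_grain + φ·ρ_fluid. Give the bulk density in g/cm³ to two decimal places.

Porosity at depth: n = 0.47·exp(−0.3×4.1) = 0.47×0.2923 = 0.1374
Bulk density: ρ_b = (1−n)ρ_g + n·ρ_f = 0.8626×2.67 + 0.1374×1.09
       = 2.303 + 0.150 = 2.453 g/cm³

2.45 g/cm³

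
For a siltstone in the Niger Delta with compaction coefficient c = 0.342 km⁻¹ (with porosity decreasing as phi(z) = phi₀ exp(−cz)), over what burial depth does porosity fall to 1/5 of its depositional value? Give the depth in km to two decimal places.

phi/phi₀ = 1/5 ⇒ exp(−c·z) = 1/5 ⇒ z = ln(5) / c
z = 1.6094 / 0.342 = 4.706 km

4.71 km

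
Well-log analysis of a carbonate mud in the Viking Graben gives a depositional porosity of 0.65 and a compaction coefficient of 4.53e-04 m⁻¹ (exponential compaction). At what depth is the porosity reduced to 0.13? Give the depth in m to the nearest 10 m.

3550 m

Working in km (1 km = 1000 m; β in km⁻¹ = β in m⁻¹ × 1000):
Invert Athy's law: Z = ln(φ₀/φ) / β
Z = ln(0.65/0.13) / 0.453 = ln(5) / 0.453 = 1.6094 / 0.453 = 3.553 km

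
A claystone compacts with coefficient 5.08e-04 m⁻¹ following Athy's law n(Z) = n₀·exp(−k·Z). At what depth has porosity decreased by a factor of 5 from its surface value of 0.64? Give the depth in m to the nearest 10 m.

3170 m

Working in km (1 km = 1000 m; k in km⁻¹ = k in m⁻¹ × 1000):
n/n₀ = 1/5 ⇒ exp(−k·Z) = 1/5 ⇒ Z = ln(5) / k
Z = 1.6094 / 0.508 = 3.168 km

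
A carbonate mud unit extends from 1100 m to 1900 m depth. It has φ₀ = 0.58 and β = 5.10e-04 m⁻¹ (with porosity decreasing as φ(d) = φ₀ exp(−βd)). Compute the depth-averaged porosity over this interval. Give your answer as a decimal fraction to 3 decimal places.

0.272

Working in km (1 km = 1000 m; β in km⁻¹ = β in m⁻¹ × 1000):
⟨φ⟩ = (1/(d₂−d₁)) ∫ φ₀ e^(−βd) dd = φ₀·(e^(−β·d₁) − e^(−β·d₂)) / (β·(d₂−d₁))
e^(−0.51×1.1) = 0.5706; e^(−0.51×1.9) = 0.3795
⟨φ⟩ = 0.58 × (0.5706 − 0.3795) / (0.51 × 0.8) = 0.58 × 0.4686 = 0.2718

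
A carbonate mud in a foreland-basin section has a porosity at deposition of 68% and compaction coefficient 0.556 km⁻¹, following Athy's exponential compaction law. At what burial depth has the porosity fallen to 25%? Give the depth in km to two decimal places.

Invert Athy's law: d = ln(phi₀/phi) / c
d = ln(0.68/0.25) / 0.556 = ln(2.72) / 0.556 = 1.0006 / 0.556 = 1.800 km

1.80 km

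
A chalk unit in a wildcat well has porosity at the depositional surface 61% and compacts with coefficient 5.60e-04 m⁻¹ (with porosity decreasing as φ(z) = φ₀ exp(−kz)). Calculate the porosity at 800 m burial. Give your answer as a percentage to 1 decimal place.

39.0%

Working in km (1 km = 1000 m; k in km⁻¹ = k in m⁻¹ × 1000):
φ = φ₀·exp(−k·z) = 0.61 × exp(−0.56 × 0.8) = 0.61 × exp(−0.448)
  = 0.61 × 0.6389 = 0.3897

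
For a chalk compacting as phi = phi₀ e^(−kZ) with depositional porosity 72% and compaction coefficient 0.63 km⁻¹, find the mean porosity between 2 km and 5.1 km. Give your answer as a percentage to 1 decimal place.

⟨phi⟩ = (1/(Z₂−Z₁)) ∫ phi₀ e^(−kZ) dZ = phi₀·(e^(−k·Z₁) − e^(−k·Z₂)) / (k·(Z₂−Z₁))
e^(−0.63×2) = 0.2837; e^(−0.63×5.1) = 0.0402
⟨phi⟩ = 0.72 × (0.2837 − 0.0402) / (0.63 × 3.1) = 0.72 × 0.1246 = 0.0897

9.0%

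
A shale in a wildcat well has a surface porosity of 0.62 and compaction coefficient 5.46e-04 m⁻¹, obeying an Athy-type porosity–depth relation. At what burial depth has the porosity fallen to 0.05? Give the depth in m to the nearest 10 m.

4610 m

Working in km (1 km = 1000 m; β in km⁻¹ = β in m⁻¹ × 1000):
Invert Athy's law: d = ln(phi₀/phi) / β
d = ln(0.62/0.05) / 0.546 = ln(12.4) / 0.546 = 2.5177 / 0.546 = 4.611 km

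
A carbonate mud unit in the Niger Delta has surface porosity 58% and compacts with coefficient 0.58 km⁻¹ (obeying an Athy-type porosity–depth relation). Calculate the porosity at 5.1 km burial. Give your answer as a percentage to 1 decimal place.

phi = phi₀·exp(−c·Z) = 0.58 × exp(−0.58 × 5.1) = 0.58 × exp(−2.958)
  = 0.58 × 0.0519 = 0.0301

3.0%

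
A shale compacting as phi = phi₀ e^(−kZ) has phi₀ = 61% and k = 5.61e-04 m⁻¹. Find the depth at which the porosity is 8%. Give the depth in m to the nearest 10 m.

3620 m

Working in km (1 km = 1000 m; k in km⁻¹ = k in m⁻¹ × 1000):
Invert Athy's law: Z = ln(phi₀/phi) / k
Z = ln(0.61/0.08) / 0.561 = ln(7.625) / 0.561 = 2.0314 / 0.561 = 3.621 km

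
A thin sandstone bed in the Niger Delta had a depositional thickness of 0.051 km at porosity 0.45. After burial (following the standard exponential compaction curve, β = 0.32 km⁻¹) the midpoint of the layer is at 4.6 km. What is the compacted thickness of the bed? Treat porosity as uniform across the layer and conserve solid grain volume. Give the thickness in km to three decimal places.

Porosity at 4.6 km: phi = 0.45·exp(−0.32×4.6) = 0.1033
Solid-volume conservation: h(1−phi) = h₀(1−phi₀) ⇒ h = h₀·(1−phi₀)/(1−phi)
h = 0.051 × (1 − 0.45)/(1 − 0.1033) = 0.051 × 0.6133 = 0.0313 km

0.031 km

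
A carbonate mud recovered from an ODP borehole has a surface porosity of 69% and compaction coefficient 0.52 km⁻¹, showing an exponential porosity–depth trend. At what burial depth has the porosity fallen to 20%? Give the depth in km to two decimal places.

Invert Athy's law: z = ln(phi₀/phi) / c
z = ln(0.69/0.2) / 0.52 = ln(3.45) / 0.52 = 1.2384 / 0.52 = 2.381 km

2.38 km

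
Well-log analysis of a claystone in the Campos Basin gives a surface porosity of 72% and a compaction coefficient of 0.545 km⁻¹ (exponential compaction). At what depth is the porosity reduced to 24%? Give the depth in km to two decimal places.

Invert Athy's law: z = ln(n₀/n) / c
z = ln(0.72/0.24) / 0.545 = ln(3) / 0.545 = 1.0986 / 0.545 = 2.016 km

2.02 km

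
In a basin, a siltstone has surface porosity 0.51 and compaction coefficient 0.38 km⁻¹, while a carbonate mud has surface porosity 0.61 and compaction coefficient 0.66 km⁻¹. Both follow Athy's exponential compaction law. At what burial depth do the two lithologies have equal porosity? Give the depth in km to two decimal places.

Set φ₀ₐ e^(−cₐz) = φ₀ᵦ e^(−cᵦz) ⇒ ln(φ₀ₐ/φ₀ᵦ) = (cₐ − cᵦ)·z
z = ln(0.51/0.61) / (0.38 − 0.66) = -0.1790 / -0.28 = 0.639 km

0.64 km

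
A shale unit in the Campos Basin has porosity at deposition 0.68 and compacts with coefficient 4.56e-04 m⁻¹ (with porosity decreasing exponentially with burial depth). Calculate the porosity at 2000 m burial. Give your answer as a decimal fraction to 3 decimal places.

0.273

Working in km (1 km = 1000 m; k in km⁻¹ = k in m⁻¹ × 1000):
n = n₀·exp(−k·Z) = 0.68 × exp(−0.456 × 2) = 0.68 × exp(−0.912)
  = 0.68 × 0.4017 = 0.2732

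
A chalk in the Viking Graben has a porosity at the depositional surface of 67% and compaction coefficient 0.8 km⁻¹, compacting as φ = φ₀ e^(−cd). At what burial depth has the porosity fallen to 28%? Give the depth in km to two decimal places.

1.09 km

Invert Athy's law: d = ln(φ₀/φ) / c
d = ln(0.67/0.28) / 0.8 = ln(2.393) / 0.8 = 0.8725 / 0.8 = 1.091 km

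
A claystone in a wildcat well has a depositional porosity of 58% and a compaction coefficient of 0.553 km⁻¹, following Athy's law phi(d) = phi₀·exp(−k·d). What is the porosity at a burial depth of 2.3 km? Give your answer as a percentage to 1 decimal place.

16.3%

phi = phi₀·exp(−k·d) = 0.58 × exp(−0.553 × 2.3) = 0.58 × exp(−1.272)
  = 0.58 × 0.2803 = 0.1626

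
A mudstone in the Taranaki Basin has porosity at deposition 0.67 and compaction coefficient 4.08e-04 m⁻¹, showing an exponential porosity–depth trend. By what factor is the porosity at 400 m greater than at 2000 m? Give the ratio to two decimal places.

Working in km (1 km = 1000 m; k in km⁻¹ = k in m⁻¹ × 1000):
φ(Z₁)/φ(Z₂) = e^(−k·Z₁)/e^(−k·Z₂) = e^{k(Z₂−Z₁)}
= exp(0.408 × 1.6) = exp(0.6528) = 1.9209

1.92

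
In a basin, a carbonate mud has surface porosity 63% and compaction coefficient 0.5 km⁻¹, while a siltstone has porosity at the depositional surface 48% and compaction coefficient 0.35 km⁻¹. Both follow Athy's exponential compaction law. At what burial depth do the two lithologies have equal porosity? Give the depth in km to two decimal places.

Set n₀ₐ e^(−cₐd) = n₀ᵦ e^(−cᵦd) ⇒ ln(n₀ₐ/n₀ᵦ) = (cₐ − cᵦ)·d
d = ln(0.63/0.48) / (0.5 − 0.35) = 0.2719 / 0.15 = 1.813 km

1.81 km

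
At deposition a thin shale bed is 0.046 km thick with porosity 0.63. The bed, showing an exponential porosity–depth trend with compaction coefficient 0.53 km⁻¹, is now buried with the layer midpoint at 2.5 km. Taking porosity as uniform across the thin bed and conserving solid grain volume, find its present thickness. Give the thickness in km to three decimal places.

0.020 km

Porosity at 2.5 km: phi = 0.63·exp(−0.53×2.5) = 0.1675
Solid-volume conservation: h(1−phi) = h₀(1−phi₀) ⇒ h = h₀·(1−phi₀)/(1−phi)
h = 0.046 × (1 − 0.63)/(1 − 0.1675) = 0.046 × 0.4444 = 0.0204 km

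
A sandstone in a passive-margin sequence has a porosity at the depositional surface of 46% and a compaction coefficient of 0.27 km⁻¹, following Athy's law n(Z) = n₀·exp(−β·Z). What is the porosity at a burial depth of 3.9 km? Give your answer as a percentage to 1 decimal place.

n = n₀·exp(−β·Z) = 0.46 × exp(−0.27 × 3.9) = 0.46 × exp(−1.053)
  = 0.46 × 0.3489 = 0.1605

16.0%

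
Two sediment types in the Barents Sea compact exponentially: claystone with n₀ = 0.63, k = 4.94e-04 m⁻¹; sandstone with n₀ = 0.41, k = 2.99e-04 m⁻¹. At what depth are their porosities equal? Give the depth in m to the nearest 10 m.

2200 m

Working in km (1 km = 1000 m; k in km⁻¹ = k in m⁻¹ × 1000):
Set n₀ₐ e^(−kₐZ) = n₀ᵦ e^(−kᵦZ) ⇒ ln(n₀ₐ/n₀ᵦ) = (kₐ − kᵦ)·Z
Z = ln(0.63/0.41) / (0.494 − 0.299) = 0.4296 / 0.195 = 2.203 km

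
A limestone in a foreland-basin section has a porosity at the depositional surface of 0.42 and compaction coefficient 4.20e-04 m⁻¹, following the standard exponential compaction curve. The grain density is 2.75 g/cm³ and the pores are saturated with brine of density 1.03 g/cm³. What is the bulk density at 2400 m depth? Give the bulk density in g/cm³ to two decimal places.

2.49 g/cm³

Working in km (1 km = 1000 m; k in km⁻¹ = k in m⁻¹ × 1000):
Porosity at depth: n = 0.42·exp(−0.42×2.4) = 0.42×0.3649 = 0.1533
Bulk density: ρ_b = (1−n)ρ_g + n·ρ_f = 0.8467×2.75 + 0.1533×1.03
       = 2.328 + 0.158 = 2.486 g/cm³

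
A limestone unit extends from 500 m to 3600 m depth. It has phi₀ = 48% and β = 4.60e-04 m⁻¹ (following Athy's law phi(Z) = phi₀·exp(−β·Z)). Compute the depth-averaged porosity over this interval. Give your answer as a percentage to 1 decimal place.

20.3%

Working in km (1 km = 1000 m; β in km⁻¹ = β in m⁻¹ × 1000):
⟨phi⟩ = (1/(Z₂−Z₁)) ∫ phi₀ e^(−βZ) dZ = phi₀·(e^(−β·Z₁) − e^(−β·Z₂)) / (β·(Z₂−Z₁))
e^(−0.46×0.5) = 0.7945; e^(−0.46×3.6) = 0.1909
⟨phi⟩ = 0.48 × (0.7945 − 0.1909) / (0.46 × 3.1) = 0.48 × 0.4233 = 0.2032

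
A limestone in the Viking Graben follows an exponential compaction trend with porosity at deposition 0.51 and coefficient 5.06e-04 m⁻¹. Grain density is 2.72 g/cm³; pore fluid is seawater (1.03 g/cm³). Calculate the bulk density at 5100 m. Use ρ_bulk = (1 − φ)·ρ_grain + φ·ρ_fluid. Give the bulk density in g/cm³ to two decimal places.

Working in km (1 km = 1000 m; β in km⁻¹ = β in m⁻¹ × 1000):
Porosity at depth: n = 0.51·exp(−0.506×5.1) = 0.51×0.0757 = 0.0386
Bulk density: ρ_b = (1−n)ρ_g + n·ρ_f = 0.9614×2.72 + 0.0386×1.03
       = 2.615 + 0.040 = 2.655 g/cm³

2.65 g/cm³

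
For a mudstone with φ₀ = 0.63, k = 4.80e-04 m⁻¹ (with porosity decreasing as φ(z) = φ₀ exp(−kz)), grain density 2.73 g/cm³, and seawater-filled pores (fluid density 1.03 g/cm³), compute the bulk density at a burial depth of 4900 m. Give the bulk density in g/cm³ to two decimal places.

Working in km (1 km = 1000 m; k in km⁻¹ = k in m⁻¹ × 1000):
Porosity at depth: φ = 0.63·exp(−0.48×4.9) = 0.63×0.0952 = 0.0600
Bulk density: ρ_b = (1−φ)ρ_g + φ·ρ_f = 0.9400×2.73 + 0.0600×1.03
       = 2.566 + 0.062 = 2.628 g/cm³

2.63 g/cm³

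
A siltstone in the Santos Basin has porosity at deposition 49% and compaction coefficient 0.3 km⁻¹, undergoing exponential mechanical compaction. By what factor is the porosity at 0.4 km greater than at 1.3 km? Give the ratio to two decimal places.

φ(d₁)/φ(d₂) = e^(−β·d₁)/e^(−β·d₂) = e^{β(d₂−d₁)}
= exp(0.3 × 0.9) = exp(0.27) = 1.3100

1.31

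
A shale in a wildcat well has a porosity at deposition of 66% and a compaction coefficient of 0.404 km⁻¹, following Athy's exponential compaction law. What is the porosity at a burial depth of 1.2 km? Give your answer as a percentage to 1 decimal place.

φ = φ₀·exp(−c·Z) = 0.66 × exp(−0.404 × 1.2) = 0.66 × exp(−0.4848)
  = 0.66 × 0.6158 = 0.4064

40.6%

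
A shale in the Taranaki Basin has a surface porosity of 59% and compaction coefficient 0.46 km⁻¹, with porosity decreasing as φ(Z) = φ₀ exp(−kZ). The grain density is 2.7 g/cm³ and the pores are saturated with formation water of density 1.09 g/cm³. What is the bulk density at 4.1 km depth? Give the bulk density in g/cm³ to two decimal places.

2.56 g/cm³

Porosity at depth: φ = 0.59·exp(−0.46×4.1) = 0.59×0.1517 = 0.0895
Bulk density: ρ_b = (1−φ)ρ_g + φ·ρ_f = 0.9105×2.7 + 0.0895×1.09
       = 2.458 + 0.098 = 2.556 g/cm³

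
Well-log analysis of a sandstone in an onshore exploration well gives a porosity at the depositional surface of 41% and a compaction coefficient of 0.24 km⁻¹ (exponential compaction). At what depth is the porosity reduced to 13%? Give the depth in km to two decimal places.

4.79 km

Invert Athy's law: d = ln(n₀/n) / c
d = ln(0.41/0.13) / 0.24 = ln(3.154) / 0.24 = 1.1486 / 0.24 = 4.786 km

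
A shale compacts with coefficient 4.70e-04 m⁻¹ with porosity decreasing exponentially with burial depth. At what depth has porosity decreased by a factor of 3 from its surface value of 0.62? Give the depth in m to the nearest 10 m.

Working in km (1 km = 1000 m; c in km⁻¹ = c in m⁻¹ × 1000):
n/n₀ = 1/3 ⇒ exp(−c·Z) = 1/3 ⇒ Z = ln(3) / c
Z = 1.0986 / 0.47 = 2.337 km

2340 m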